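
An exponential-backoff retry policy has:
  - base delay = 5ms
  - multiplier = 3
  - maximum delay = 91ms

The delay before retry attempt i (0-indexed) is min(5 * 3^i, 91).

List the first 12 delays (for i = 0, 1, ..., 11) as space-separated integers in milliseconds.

Answer: 5 15 45 91 91 91 91 91 91 91 91 91

Derivation:
Computing each delay:
  i=0: min(5*3^0, 91) = 5
  i=1: min(5*3^1, 91) = 15
  i=2: min(5*3^2, 91) = 45
  i=3: min(5*3^3, 91) = 91
  i=4: min(5*3^4, 91) = 91
  i=5: min(5*3^5, 91) = 91
  i=6: min(5*3^6, 91) = 91
  i=7: min(5*3^7, 91) = 91
  i=8: min(5*3^8, 91) = 91
  i=9: min(5*3^9, 91) = 91
  i=10: min(5*3^10, 91) = 91
  i=11: min(5*3^11, 91) = 91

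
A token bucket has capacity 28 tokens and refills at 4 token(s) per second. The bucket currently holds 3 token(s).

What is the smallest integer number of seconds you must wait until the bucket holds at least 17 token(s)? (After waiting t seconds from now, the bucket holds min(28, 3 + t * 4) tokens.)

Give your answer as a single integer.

Answer: 4

Derivation:
Need 3 + t * 4 >= 17, so t >= 14/4.
Smallest integer t = ceil(14/4) = 4.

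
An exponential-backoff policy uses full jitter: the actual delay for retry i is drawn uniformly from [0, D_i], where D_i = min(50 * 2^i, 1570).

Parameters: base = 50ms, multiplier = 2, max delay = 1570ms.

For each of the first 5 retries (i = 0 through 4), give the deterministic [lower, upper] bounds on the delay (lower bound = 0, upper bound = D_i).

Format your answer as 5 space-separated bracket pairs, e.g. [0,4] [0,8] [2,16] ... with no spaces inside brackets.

Computing bounds per retry:
  i=0: D_i=min(50*2^0,1570)=50, bounds=[0,50]
  i=1: D_i=min(50*2^1,1570)=100, bounds=[0,100]
  i=2: D_i=min(50*2^2,1570)=200, bounds=[0,200]
  i=3: D_i=min(50*2^3,1570)=400, bounds=[0,400]
  i=4: D_i=min(50*2^4,1570)=800, bounds=[0,800]

Answer: [0,50] [0,100] [0,200] [0,400] [0,800]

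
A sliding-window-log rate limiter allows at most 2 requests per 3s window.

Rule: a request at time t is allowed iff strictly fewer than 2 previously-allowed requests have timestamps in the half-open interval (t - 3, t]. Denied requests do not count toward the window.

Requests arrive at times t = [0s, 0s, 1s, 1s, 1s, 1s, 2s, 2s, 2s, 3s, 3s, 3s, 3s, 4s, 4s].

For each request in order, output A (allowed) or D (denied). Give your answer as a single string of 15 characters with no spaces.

Tracking allowed requests in the window:
  req#1 t=0s: ALLOW
  req#2 t=0s: ALLOW
  req#3 t=1s: DENY
  req#4 t=1s: DENY
  req#5 t=1s: DENY
  req#6 t=1s: DENY
  req#7 t=2s: DENY
  req#8 t=2s: DENY
  req#9 t=2s: DENY
  req#10 t=3s: ALLOW
  req#11 t=3s: ALLOW
  req#12 t=3s: DENY
  req#13 t=3s: DENY
  req#14 t=4s: DENY
  req#15 t=4s: DENY

Answer: AADDDDDDDAADDDD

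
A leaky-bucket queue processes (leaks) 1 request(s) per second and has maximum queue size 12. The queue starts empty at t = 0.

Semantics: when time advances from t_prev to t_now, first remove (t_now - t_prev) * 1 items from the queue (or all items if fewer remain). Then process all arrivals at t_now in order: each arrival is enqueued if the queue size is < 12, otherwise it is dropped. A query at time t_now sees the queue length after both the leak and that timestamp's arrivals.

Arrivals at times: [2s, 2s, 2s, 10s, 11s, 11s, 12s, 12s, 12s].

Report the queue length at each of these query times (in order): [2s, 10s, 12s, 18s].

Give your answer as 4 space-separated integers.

Answer: 3 1 4 0

Derivation:
Queue lengths at query times:
  query t=2s: backlog = 3
  query t=10s: backlog = 1
  query t=12s: backlog = 4
  query t=18s: backlog = 0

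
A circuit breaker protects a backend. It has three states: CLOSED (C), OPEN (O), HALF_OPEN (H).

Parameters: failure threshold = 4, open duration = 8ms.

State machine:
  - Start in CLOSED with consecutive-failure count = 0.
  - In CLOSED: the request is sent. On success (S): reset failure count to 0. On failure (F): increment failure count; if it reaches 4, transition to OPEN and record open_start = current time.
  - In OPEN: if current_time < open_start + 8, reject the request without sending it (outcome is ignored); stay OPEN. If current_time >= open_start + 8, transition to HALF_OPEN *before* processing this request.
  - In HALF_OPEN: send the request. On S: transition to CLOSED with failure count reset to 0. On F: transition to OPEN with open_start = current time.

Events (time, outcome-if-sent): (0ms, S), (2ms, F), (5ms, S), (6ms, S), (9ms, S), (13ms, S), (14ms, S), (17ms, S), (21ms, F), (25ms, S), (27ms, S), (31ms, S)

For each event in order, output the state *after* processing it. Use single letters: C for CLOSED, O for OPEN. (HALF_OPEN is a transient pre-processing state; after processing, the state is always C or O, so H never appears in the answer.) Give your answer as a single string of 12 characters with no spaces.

State after each event:
  event#1 t=0ms outcome=S: state=CLOSED
  event#2 t=2ms outcome=F: state=CLOSED
  event#3 t=5ms outcome=S: state=CLOSED
  event#4 t=6ms outcome=S: state=CLOSED
  event#5 t=9ms outcome=S: state=CLOSED
  event#6 t=13ms outcome=S: state=CLOSED
  event#7 t=14ms outcome=S: state=CLOSED
  event#8 t=17ms outcome=S: state=CLOSED
  event#9 t=21ms outcome=F: state=CLOSED
  event#10 t=25ms outcome=S: state=CLOSED
  event#11 t=27ms outcome=S: state=CLOSED
  event#12 t=31ms outcome=S: state=CLOSED

Answer: CCCCCCCCCCCC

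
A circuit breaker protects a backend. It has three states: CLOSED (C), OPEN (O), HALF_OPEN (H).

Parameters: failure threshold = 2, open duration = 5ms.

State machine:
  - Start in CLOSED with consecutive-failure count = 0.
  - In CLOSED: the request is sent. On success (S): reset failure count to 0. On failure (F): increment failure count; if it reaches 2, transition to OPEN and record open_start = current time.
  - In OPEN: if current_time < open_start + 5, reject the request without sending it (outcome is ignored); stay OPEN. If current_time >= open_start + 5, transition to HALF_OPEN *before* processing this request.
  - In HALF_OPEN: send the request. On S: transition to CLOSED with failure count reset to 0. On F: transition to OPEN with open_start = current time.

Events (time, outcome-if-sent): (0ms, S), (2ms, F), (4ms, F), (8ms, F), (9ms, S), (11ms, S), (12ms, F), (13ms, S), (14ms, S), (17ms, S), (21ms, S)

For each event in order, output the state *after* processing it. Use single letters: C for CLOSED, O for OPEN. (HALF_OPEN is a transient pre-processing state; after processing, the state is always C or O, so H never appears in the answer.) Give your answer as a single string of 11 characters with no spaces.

State after each event:
  event#1 t=0ms outcome=S: state=CLOSED
  event#2 t=2ms outcome=F: state=CLOSED
  event#3 t=4ms outcome=F: state=OPEN
  event#4 t=8ms outcome=F: state=OPEN
  event#5 t=9ms outcome=S: state=CLOSED
  event#6 t=11ms outcome=S: state=CLOSED
  event#7 t=12ms outcome=F: state=CLOSED
  event#8 t=13ms outcome=S: state=CLOSED
  event#9 t=14ms outcome=S: state=CLOSED
  event#10 t=17ms outcome=S: state=CLOSED
  event#11 t=21ms outcome=S: state=CLOSED

Answer: CCOOCCCCCCC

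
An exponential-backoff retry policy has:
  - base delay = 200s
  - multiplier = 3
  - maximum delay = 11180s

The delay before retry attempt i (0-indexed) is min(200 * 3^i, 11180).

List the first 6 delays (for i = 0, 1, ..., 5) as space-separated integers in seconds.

Answer: 200 600 1800 5400 11180 11180

Derivation:
Computing each delay:
  i=0: min(200*3^0, 11180) = 200
  i=1: min(200*3^1, 11180) = 600
  i=2: min(200*3^2, 11180) = 1800
  i=3: min(200*3^3, 11180) = 5400
  i=4: min(200*3^4, 11180) = 11180
  i=5: min(200*3^5, 11180) = 11180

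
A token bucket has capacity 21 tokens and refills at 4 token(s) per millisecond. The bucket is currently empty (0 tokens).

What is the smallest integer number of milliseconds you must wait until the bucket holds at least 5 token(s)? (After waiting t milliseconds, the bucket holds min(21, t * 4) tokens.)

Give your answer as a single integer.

Need t * 4 >= 5, so t >= 5/4.
Smallest integer t = ceil(5/4) = 2.

Answer: 2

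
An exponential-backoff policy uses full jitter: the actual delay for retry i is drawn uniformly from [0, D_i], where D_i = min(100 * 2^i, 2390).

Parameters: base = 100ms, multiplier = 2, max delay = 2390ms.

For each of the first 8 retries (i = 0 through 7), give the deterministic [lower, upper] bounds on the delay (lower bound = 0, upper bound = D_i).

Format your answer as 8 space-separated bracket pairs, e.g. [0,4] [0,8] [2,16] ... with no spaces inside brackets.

Answer: [0,100] [0,200] [0,400] [0,800] [0,1600] [0,2390] [0,2390] [0,2390]

Derivation:
Computing bounds per retry:
  i=0: D_i=min(100*2^0,2390)=100, bounds=[0,100]
  i=1: D_i=min(100*2^1,2390)=200, bounds=[0,200]
  i=2: D_i=min(100*2^2,2390)=400, bounds=[0,400]
  i=3: D_i=min(100*2^3,2390)=800, bounds=[0,800]
  i=4: D_i=min(100*2^4,2390)=1600, bounds=[0,1600]
  i=5: D_i=min(100*2^5,2390)=2390, bounds=[0,2390]
  i=6: D_i=min(100*2^6,2390)=2390, bounds=[0,2390]
  i=7: D_i=min(100*2^7,2390)=2390, bounds=[0,2390]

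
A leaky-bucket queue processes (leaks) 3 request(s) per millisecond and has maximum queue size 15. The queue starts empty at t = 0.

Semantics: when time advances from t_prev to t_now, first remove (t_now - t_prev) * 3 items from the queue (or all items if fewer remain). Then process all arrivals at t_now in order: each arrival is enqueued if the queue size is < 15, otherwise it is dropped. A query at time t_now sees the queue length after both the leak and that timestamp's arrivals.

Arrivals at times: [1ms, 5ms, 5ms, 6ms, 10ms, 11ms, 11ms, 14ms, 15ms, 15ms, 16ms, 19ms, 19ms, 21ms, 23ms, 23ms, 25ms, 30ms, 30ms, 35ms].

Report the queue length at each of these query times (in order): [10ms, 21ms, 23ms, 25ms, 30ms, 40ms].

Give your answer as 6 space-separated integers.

Queue lengths at query times:
  query t=10ms: backlog = 1
  query t=21ms: backlog = 1
  query t=23ms: backlog = 2
  query t=25ms: backlog = 1
  query t=30ms: backlog = 2
  query t=40ms: backlog = 0

Answer: 1 1 2 1 2 0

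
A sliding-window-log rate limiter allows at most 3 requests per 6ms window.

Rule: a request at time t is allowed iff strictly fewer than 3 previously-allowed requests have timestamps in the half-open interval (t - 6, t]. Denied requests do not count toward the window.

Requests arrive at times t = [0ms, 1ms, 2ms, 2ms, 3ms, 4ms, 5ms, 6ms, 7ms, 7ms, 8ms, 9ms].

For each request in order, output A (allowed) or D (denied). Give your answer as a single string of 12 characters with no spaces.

Tracking allowed requests in the window:
  req#1 t=0ms: ALLOW
  req#2 t=1ms: ALLOW
  req#3 t=2ms: ALLOW
  req#4 t=2ms: DENY
  req#5 t=3ms: DENY
  req#6 t=4ms: DENY
  req#7 t=5ms: DENY
  req#8 t=6ms: ALLOW
  req#9 t=7ms: ALLOW
  req#10 t=7ms: DENY
  req#11 t=8ms: ALLOW
  req#12 t=9ms: DENY

Answer: AAADDDDAADAD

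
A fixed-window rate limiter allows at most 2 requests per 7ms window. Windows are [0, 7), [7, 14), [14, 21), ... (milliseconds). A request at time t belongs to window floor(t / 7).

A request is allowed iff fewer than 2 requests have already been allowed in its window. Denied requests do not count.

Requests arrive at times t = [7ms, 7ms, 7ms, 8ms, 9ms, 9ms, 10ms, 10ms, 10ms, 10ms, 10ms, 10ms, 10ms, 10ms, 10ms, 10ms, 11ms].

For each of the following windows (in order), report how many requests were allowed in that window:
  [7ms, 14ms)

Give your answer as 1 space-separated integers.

Processing requests:
  req#1 t=7ms (window 1): ALLOW
  req#2 t=7ms (window 1): ALLOW
  req#3 t=7ms (window 1): DENY
  req#4 t=8ms (window 1): DENY
  req#5 t=9ms (window 1): DENY
  req#6 t=9ms (window 1): DENY
  req#7 t=10ms (window 1): DENY
  req#8 t=10ms (window 1): DENY
  req#9 t=10ms (window 1): DENY
  req#10 t=10ms (window 1): DENY
  req#11 t=10ms (window 1): DENY
  req#12 t=10ms (window 1): DENY
  req#13 t=10ms (window 1): DENY
  req#14 t=10ms (window 1): DENY
  req#15 t=10ms (window 1): DENY
  req#16 t=10ms (window 1): DENY
  req#17 t=11ms (window 1): DENY

Allowed counts by window: 2

Answer: 2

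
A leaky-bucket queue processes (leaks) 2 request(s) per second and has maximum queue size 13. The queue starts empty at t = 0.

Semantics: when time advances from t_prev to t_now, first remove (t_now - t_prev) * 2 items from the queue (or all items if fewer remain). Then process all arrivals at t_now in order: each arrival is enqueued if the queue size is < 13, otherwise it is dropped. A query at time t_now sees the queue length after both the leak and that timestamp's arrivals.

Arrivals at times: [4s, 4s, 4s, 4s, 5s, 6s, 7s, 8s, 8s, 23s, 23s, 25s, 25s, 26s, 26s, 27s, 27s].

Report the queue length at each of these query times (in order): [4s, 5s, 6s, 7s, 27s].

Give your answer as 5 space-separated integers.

Answer: 4 3 2 1 2

Derivation:
Queue lengths at query times:
  query t=4s: backlog = 4
  query t=5s: backlog = 3
  query t=6s: backlog = 2
  query t=7s: backlog = 1
  query t=27s: backlog = 2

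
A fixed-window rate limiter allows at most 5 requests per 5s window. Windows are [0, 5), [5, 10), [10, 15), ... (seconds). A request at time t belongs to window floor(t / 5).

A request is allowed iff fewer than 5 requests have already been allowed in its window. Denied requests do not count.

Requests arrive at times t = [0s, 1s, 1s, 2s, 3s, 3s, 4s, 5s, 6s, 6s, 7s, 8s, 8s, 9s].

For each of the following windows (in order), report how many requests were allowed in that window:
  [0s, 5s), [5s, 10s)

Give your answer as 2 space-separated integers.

Processing requests:
  req#1 t=0s (window 0): ALLOW
  req#2 t=1s (window 0): ALLOW
  req#3 t=1s (window 0): ALLOW
  req#4 t=2s (window 0): ALLOW
  req#5 t=3s (window 0): ALLOW
  req#6 t=3s (window 0): DENY
  req#7 t=4s (window 0): DENY
  req#8 t=5s (window 1): ALLOW
  req#9 t=6s (window 1): ALLOW
  req#10 t=6s (window 1): ALLOW
  req#11 t=7s (window 1): ALLOW
  req#12 t=8s (window 1): ALLOW
  req#13 t=8s (window 1): DENY
  req#14 t=9s (window 1): DENY

Allowed counts by window: 5 5

Answer: 5 5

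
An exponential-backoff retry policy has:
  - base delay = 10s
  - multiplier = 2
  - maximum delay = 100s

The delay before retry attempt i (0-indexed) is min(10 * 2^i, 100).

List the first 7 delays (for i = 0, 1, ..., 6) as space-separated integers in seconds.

Answer: 10 20 40 80 100 100 100

Derivation:
Computing each delay:
  i=0: min(10*2^0, 100) = 10
  i=1: min(10*2^1, 100) = 20
  i=2: min(10*2^2, 100) = 40
  i=3: min(10*2^3, 100) = 80
  i=4: min(10*2^4, 100) = 100
  i=5: min(10*2^5, 100) = 100
  i=6: min(10*2^6, 100) = 100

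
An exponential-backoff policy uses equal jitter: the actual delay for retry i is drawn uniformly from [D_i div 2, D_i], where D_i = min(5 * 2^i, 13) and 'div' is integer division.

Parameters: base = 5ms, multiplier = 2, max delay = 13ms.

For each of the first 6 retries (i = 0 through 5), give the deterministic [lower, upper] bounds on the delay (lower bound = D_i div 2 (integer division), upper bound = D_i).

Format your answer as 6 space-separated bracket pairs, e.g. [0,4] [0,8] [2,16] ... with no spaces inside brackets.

Computing bounds per retry:
  i=0: D_i=min(5*2^0,13)=5, bounds=[2,5]
  i=1: D_i=min(5*2^1,13)=10, bounds=[5,10]
  i=2: D_i=min(5*2^2,13)=13, bounds=[6,13]
  i=3: D_i=min(5*2^3,13)=13, bounds=[6,13]
  i=4: D_i=min(5*2^4,13)=13, bounds=[6,13]
  i=5: D_i=min(5*2^5,13)=13, bounds=[6,13]

Answer: [2,5] [5,10] [6,13] [6,13] [6,13] [6,13]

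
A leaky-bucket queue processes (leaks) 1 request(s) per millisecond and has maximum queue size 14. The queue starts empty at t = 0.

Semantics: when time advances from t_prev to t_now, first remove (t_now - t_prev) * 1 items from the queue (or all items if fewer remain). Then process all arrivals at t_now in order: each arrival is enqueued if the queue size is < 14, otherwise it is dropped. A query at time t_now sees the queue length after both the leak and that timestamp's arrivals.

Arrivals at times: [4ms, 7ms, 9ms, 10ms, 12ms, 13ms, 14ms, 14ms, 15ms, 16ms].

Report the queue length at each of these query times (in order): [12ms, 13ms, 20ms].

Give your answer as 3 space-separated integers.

Queue lengths at query times:
  query t=12ms: backlog = 1
  query t=13ms: backlog = 1
  query t=20ms: backlog = 0

Answer: 1 1 0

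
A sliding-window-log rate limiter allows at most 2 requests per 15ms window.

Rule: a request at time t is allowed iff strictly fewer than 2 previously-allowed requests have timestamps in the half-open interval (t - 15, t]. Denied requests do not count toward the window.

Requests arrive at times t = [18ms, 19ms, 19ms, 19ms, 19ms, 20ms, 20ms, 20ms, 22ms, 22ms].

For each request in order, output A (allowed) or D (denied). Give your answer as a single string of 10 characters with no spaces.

Answer: AADDDDDDDD

Derivation:
Tracking allowed requests in the window:
  req#1 t=18ms: ALLOW
  req#2 t=19ms: ALLOW
  req#3 t=19ms: DENY
  req#4 t=19ms: DENY
  req#5 t=19ms: DENY
  req#6 t=20ms: DENY
  req#7 t=20ms: DENY
  req#8 t=20ms: DENY
  req#9 t=22ms: DENY
  req#10 t=22ms: DENY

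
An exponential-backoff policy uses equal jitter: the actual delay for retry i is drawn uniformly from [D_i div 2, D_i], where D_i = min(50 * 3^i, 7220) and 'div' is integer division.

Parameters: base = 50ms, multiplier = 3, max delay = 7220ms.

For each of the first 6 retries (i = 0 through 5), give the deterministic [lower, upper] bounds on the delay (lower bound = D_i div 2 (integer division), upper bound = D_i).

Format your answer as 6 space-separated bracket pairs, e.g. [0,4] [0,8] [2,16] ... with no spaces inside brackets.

Answer: [25,50] [75,150] [225,450] [675,1350] [2025,4050] [3610,7220]

Derivation:
Computing bounds per retry:
  i=0: D_i=min(50*3^0,7220)=50, bounds=[25,50]
  i=1: D_i=min(50*3^1,7220)=150, bounds=[75,150]
  i=2: D_i=min(50*3^2,7220)=450, bounds=[225,450]
  i=3: D_i=min(50*3^3,7220)=1350, bounds=[675,1350]
  i=4: D_i=min(50*3^4,7220)=4050, bounds=[2025,4050]
  i=5: D_i=min(50*3^5,7220)=7220, bounds=[3610,7220]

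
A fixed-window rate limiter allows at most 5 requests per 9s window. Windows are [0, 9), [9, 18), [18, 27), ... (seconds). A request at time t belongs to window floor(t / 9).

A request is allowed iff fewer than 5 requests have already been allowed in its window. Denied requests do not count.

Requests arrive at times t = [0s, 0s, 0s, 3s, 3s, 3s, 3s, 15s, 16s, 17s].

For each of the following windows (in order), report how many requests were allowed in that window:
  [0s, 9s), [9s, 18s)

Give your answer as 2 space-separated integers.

Answer: 5 3

Derivation:
Processing requests:
  req#1 t=0s (window 0): ALLOW
  req#2 t=0s (window 0): ALLOW
  req#3 t=0s (window 0): ALLOW
  req#4 t=3s (window 0): ALLOW
  req#5 t=3s (window 0): ALLOW
  req#6 t=3s (window 0): DENY
  req#7 t=3s (window 0): DENY
  req#8 t=15s (window 1): ALLOW
  req#9 t=16s (window 1): ALLOW
  req#10 t=17s (window 1): ALLOW

Allowed counts by window: 5 3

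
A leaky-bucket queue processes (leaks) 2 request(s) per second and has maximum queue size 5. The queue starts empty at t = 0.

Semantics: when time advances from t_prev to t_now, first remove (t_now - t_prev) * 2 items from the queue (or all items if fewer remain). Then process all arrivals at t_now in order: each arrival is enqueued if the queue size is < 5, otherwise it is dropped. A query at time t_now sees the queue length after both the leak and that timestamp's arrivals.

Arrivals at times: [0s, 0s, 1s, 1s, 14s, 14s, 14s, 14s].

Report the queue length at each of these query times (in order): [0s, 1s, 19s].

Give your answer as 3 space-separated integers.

Answer: 2 2 0

Derivation:
Queue lengths at query times:
  query t=0s: backlog = 2
  query t=1s: backlog = 2
  query t=19s: backlog = 0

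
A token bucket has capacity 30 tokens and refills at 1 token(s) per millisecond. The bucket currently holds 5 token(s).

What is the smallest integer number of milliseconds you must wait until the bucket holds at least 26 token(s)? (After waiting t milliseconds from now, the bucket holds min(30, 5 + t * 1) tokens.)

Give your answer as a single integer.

Answer: 21

Derivation:
Need 5 + t * 1 >= 26, so t >= 21/1.
Smallest integer t = ceil(21/1) = 21.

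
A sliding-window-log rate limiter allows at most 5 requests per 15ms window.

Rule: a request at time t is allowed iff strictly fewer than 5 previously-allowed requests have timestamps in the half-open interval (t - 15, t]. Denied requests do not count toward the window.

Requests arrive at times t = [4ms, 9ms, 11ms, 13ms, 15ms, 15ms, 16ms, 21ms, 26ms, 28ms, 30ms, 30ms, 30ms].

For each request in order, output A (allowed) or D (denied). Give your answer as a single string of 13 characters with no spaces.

Answer: AAAAADDAAAAAD

Derivation:
Tracking allowed requests in the window:
  req#1 t=4ms: ALLOW
  req#2 t=9ms: ALLOW
  req#3 t=11ms: ALLOW
  req#4 t=13ms: ALLOW
  req#5 t=15ms: ALLOW
  req#6 t=15ms: DENY
  req#7 t=16ms: DENY
  req#8 t=21ms: ALLOW
  req#9 t=26ms: ALLOW
  req#10 t=28ms: ALLOW
  req#11 t=30ms: ALLOW
  req#12 t=30ms: ALLOW
  req#13 t=30ms: DENY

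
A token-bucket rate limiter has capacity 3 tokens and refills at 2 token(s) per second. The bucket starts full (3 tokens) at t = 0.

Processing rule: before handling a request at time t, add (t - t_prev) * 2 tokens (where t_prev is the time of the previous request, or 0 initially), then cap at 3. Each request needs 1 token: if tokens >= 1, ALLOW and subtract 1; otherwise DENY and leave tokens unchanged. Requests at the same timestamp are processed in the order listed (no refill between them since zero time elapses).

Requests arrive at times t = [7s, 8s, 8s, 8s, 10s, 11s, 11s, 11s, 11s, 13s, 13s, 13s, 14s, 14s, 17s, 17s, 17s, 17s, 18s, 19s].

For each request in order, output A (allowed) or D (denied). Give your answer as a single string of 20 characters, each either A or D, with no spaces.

Simulating step by step:
  req#1 t=7s: ALLOW
  req#2 t=8s: ALLOW
  req#3 t=8s: ALLOW
  req#4 t=8s: ALLOW
  req#5 t=10s: ALLOW
  req#6 t=11s: ALLOW
  req#7 t=11s: ALLOW
  req#8 t=11s: ALLOW
  req#9 t=11s: DENY
  req#10 t=13s: ALLOW
  req#11 t=13s: ALLOW
  req#12 t=13s: ALLOW
  req#13 t=14s: ALLOW
  req#14 t=14s: ALLOW
  req#15 t=17s: ALLOW
  req#16 t=17s: ALLOW
  req#17 t=17s: ALLOW
  req#18 t=17s: DENY
  req#19 t=18s: ALLOW
  req#20 t=19s: ALLOW

Answer: AAAAAAAADAAAAAAAADAA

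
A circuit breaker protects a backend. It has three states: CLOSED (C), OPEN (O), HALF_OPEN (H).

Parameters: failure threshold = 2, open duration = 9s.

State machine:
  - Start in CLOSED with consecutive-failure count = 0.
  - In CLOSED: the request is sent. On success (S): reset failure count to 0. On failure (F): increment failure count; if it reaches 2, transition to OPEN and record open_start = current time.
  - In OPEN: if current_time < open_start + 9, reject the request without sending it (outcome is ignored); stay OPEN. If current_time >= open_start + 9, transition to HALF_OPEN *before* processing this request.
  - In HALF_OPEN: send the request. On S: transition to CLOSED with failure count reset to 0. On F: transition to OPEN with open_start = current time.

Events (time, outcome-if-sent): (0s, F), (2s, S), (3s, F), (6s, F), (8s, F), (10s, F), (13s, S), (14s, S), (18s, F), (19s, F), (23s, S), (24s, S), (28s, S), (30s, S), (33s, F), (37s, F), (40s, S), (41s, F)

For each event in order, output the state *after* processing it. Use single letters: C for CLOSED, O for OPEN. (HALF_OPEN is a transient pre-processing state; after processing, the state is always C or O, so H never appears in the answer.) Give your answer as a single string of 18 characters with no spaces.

State after each event:
  event#1 t=0s outcome=F: state=CLOSED
  event#2 t=2s outcome=S: state=CLOSED
  event#3 t=3s outcome=F: state=CLOSED
  event#4 t=6s outcome=F: state=OPEN
  event#5 t=8s outcome=F: state=OPEN
  event#6 t=10s outcome=F: state=OPEN
  event#7 t=13s outcome=S: state=OPEN
  event#8 t=14s outcome=S: state=OPEN
  event#9 t=18s outcome=F: state=OPEN
  event#10 t=19s outcome=F: state=OPEN
  event#11 t=23s outcome=S: state=OPEN
  event#12 t=24s outcome=S: state=OPEN
  event#13 t=28s outcome=S: state=CLOSED
  event#14 t=30s outcome=S: state=CLOSED
  event#15 t=33s outcome=F: state=CLOSED
  event#16 t=37s outcome=F: state=OPEN
  event#17 t=40s outcome=S: state=OPEN
  event#18 t=41s outcome=F: state=OPEN

Answer: CCCOOOOOOOOOCCCOOO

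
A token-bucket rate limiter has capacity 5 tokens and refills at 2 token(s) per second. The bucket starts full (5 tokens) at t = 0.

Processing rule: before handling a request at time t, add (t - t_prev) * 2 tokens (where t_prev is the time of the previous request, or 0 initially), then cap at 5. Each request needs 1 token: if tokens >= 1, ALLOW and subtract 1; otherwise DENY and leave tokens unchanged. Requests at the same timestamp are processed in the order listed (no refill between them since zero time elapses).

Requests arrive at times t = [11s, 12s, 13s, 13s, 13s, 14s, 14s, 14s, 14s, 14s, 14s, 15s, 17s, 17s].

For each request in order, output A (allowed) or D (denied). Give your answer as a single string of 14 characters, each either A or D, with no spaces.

Answer: AAAAAAAAADDAAA

Derivation:
Simulating step by step:
  req#1 t=11s: ALLOW
  req#2 t=12s: ALLOW
  req#3 t=13s: ALLOW
  req#4 t=13s: ALLOW
  req#5 t=13s: ALLOW
  req#6 t=14s: ALLOW
  req#7 t=14s: ALLOW
  req#8 t=14s: ALLOW
  req#9 t=14s: ALLOW
  req#10 t=14s: DENY
  req#11 t=14s: DENY
  req#12 t=15s: ALLOW
  req#13 t=17s: ALLOW
  req#14 t=17s: ALLOW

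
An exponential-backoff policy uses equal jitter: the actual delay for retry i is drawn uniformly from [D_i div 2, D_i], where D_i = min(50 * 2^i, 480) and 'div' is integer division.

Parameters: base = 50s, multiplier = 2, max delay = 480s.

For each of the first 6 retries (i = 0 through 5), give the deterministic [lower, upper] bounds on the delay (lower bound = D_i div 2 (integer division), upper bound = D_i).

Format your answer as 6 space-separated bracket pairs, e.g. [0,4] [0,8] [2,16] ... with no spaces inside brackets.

Computing bounds per retry:
  i=0: D_i=min(50*2^0,480)=50, bounds=[25,50]
  i=1: D_i=min(50*2^1,480)=100, bounds=[50,100]
  i=2: D_i=min(50*2^2,480)=200, bounds=[100,200]
  i=3: D_i=min(50*2^3,480)=400, bounds=[200,400]
  i=4: D_i=min(50*2^4,480)=480, bounds=[240,480]
  i=5: D_i=min(50*2^5,480)=480, bounds=[240,480]

Answer: [25,50] [50,100] [100,200] [200,400] [240,480] [240,480]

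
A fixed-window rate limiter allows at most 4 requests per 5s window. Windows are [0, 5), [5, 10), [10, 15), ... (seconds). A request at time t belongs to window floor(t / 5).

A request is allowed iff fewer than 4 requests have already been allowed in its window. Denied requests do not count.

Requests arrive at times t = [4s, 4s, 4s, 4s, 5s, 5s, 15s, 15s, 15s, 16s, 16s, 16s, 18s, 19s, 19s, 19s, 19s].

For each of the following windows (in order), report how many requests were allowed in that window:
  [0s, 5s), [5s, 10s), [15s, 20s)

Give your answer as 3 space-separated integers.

Processing requests:
  req#1 t=4s (window 0): ALLOW
  req#2 t=4s (window 0): ALLOW
  req#3 t=4s (window 0): ALLOW
  req#4 t=4s (window 0): ALLOW
  req#5 t=5s (window 1): ALLOW
  req#6 t=5s (window 1): ALLOW
  req#7 t=15s (window 3): ALLOW
  req#8 t=15s (window 3): ALLOW
  req#9 t=15s (window 3): ALLOW
  req#10 t=16s (window 3): ALLOW
  req#11 t=16s (window 3): DENY
  req#12 t=16s (window 3): DENY
  req#13 t=18s (window 3): DENY
  req#14 t=19s (window 3): DENY
  req#15 t=19s (window 3): DENY
  req#16 t=19s (window 3): DENY
  req#17 t=19s (window 3): DENY

Allowed counts by window: 4 2 4

Answer: 4 2 4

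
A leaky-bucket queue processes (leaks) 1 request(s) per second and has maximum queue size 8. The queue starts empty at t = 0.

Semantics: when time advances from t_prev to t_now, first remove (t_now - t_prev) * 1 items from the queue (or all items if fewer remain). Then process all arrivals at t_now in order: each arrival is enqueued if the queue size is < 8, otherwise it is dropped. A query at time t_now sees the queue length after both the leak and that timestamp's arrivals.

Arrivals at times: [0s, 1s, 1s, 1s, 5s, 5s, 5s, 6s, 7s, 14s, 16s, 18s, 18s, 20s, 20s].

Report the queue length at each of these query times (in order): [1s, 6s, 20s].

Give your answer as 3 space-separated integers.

Queue lengths at query times:
  query t=1s: backlog = 3
  query t=6s: backlog = 3
  query t=20s: backlog = 2

Answer: 3 3 2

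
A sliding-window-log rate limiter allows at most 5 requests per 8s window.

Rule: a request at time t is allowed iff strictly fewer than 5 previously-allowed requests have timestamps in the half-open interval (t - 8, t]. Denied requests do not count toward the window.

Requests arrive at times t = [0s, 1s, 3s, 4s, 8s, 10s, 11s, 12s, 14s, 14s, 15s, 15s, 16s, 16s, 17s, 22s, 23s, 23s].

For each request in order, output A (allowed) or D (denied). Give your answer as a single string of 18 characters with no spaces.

Tracking allowed requests in the window:
  req#1 t=0s: ALLOW
  req#2 t=1s: ALLOW
  req#3 t=3s: ALLOW
  req#4 t=4s: ALLOW
  req#5 t=8s: ALLOW
  req#6 t=10s: ALLOW
  req#7 t=11s: ALLOW
  req#8 t=12s: ALLOW
  req#9 t=14s: ALLOW
  req#10 t=14s: DENY
  req#11 t=15s: DENY
  req#12 t=15s: DENY
  req#13 t=16s: ALLOW
  req#14 t=16s: DENY
  req#15 t=17s: DENY
  req#16 t=22s: ALLOW
  req#17 t=23s: ALLOW
  req#18 t=23s: ALLOW

Answer: AAAAAAAAADDDADDAAA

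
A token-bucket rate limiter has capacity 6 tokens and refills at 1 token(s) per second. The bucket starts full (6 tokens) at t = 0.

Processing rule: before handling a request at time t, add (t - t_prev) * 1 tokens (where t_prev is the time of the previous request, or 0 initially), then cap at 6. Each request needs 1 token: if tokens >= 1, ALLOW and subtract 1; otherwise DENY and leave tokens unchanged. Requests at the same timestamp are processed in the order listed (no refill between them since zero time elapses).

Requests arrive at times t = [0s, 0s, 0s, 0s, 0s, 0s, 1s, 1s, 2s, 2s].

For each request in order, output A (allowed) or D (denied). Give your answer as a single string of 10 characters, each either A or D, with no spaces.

Answer: AAAAAAADAD

Derivation:
Simulating step by step:
  req#1 t=0s: ALLOW
  req#2 t=0s: ALLOW
  req#3 t=0s: ALLOW
  req#4 t=0s: ALLOW
  req#5 t=0s: ALLOW
  req#6 t=0s: ALLOW
  req#7 t=1s: ALLOW
  req#8 t=1s: DENY
  req#9 t=2s: ALLOW
  req#10 t=2s: DENY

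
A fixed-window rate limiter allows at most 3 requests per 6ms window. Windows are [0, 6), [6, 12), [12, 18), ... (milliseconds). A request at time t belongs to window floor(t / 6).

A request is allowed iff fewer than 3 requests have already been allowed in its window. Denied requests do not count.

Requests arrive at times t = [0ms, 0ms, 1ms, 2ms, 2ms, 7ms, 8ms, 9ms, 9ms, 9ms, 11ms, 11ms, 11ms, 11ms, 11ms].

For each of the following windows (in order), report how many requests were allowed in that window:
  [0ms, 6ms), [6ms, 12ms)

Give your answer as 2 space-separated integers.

Processing requests:
  req#1 t=0ms (window 0): ALLOW
  req#2 t=0ms (window 0): ALLOW
  req#3 t=1ms (window 0): ALLOW
  req#4 t=2ms (window 0): DENY
  req#5 t=2ms (window 0): DENY
  req#6 t=7ms (window 1): ALLOW
  req#7 t=8ms (window 1): ALLOW
  req#8 t=9ms (window 1): ALLOW
  req#9 t=9ms (window 1): DENY
  req#10 t=9ms (window 1): DENY
  req#11 t=11ms (window 1): DENY
  req#12 t=11ms (window 1): DENY
  req#13 t=11ms (window 1): DENY
  req#14 t=11ms (window 1): DENY
  req#15 t=11ms (window 1): DENY

Allowed counts by window: 3 3

Answer: 3 3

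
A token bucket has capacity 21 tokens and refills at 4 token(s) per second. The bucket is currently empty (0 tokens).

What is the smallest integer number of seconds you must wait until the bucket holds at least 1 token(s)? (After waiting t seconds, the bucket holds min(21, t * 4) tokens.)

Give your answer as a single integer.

Need t * 4 >= 1, so t >= 1/4.
Smallest integer t = ceil(1/4) = 1.

Answer: 1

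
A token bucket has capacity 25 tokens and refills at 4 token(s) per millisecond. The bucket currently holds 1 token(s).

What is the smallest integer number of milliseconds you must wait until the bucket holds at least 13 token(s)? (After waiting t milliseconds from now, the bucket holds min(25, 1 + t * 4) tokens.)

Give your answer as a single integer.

Answer: 3

Derivation:
Need 1 + t * 4 >= 13, so t >= 12/4.
Smallest integer t = ceil(12/4) = 3.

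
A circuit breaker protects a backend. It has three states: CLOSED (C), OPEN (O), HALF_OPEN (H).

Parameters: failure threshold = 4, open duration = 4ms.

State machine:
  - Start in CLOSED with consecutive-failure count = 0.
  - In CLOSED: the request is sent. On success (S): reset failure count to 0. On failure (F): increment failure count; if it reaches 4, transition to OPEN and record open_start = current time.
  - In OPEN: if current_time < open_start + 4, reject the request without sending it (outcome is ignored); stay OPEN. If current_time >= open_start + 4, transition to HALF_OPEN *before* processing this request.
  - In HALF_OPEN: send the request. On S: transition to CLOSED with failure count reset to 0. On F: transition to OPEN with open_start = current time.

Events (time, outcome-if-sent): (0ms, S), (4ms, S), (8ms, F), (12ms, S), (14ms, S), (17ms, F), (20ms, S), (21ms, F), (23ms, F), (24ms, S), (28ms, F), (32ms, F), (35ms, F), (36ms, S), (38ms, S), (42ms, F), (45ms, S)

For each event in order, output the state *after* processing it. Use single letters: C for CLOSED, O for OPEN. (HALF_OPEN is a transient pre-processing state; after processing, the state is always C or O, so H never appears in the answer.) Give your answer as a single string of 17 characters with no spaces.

State after each event:
  event#1 t=0ms outcome=S: state=CLOSED
  event#2 t=4ms outcome=S: state=CLOSED
  event#3 t=8ms outcome=F: state=CLOSED
  event#4 t=12ms outcome=S: state=CLOSED
  event#5 t=14ms outcome=S: state=CLOSED
  event#6 t=17ms outcome=F: state=CLOSED
  event#7 t=20ms outcome=S: state=CLOSED
  event#8 t=21ms outcome=F: state=CLOSED
  event#9 t=23ms outcome=F: state=CLOSED
  event#10 t=24ms outcome=S: state=CLOSED
  event#11 t=28ms outcome=F: state=CLOSED
  event#12 t=32ms outcome=F: state=CLOSED
  event#13 t=35ms outcome=F: state=CLOSED
  event#14 t=36ms outcome=S: state=CLOSED
  event#15 t=38ms outcome=S: state=CLOSED
  event#16 t=42ms outcome=F: state=CLOSED
  event#17 t=45ms outcome=S: state=CLOSED

Answer: CCCCCCCCCCCCCCCCC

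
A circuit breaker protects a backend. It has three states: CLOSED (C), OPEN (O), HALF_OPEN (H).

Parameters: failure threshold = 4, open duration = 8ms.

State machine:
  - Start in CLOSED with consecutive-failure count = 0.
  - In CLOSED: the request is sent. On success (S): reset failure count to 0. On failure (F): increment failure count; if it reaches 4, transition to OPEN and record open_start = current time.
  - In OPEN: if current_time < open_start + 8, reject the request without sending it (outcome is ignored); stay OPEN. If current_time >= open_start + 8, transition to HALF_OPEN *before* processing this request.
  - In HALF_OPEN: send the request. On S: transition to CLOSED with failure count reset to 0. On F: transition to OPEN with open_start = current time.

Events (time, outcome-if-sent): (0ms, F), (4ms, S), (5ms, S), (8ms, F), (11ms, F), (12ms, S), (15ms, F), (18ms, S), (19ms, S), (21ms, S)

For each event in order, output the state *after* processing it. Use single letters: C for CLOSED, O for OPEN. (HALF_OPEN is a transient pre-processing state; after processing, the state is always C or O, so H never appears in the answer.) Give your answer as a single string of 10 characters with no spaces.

Answer: CCCCCCCCCC

Derivation:
State after each event:
  event#1 t=0ms outcome=F: state=CLOSED
  event#2 t=4ms outcome=S: state=CLOSED
  event#3 t=5ms outcome=S: state=CLOSED
  event#4 t=8ms outcome=F: state=CLOSED
  event#5 t=11ms outcome=F: state=CLOSED
  event#6 t=12ms outcome=S: state=CLOSED
  event#7 t=15ms outcome=F: state=CLOSED
  event#8 t=18ms outcome=S: state=CLOSED
  event#9 t=19ms outcome=S: state=CLOSED
  event#10 t=21ms outcome=S: state=CLOSED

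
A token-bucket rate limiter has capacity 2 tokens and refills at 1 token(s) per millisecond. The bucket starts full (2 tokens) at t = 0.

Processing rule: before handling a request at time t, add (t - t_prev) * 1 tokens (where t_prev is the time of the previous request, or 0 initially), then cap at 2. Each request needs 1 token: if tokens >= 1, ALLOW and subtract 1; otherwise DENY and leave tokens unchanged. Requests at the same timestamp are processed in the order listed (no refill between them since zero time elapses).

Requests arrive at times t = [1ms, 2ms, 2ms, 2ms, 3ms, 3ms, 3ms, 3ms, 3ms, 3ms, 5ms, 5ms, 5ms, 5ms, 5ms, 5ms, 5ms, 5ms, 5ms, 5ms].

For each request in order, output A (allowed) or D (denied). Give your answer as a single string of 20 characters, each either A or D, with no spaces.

Answer: AAADADDDDDAADDDDDDDD

Derivation:
Simulating step by step:
  req#1 t=1ms: ALLOW
  req#2 t=2ms: ALLOW
  req#3 t=2ms: ALLOW
  req#4 t=2ms: DENY
  req#5 t=3ms: ALLOW
  req#6 t=3ms: DENY
  req#7 t=3ms: DENY
  req#8 t=3ms: DENY
  req#9 t=3ms: DENY
  req#10 t=3ms: DENY
  req#11 t=5ms: ALLOW
  req#12 t=5ms: ALLOW
  req#13 t=5ms: DENY
  req#14 t=5ms: DENY
  req#15 t=5ms: DENY
  req#16 t=5ms: DENY
  req#17 t=5ms: DENY
  req#18 t=5ms: DENY
  req#19 t=5ms: DENY
  req#20 t=5ms: DENY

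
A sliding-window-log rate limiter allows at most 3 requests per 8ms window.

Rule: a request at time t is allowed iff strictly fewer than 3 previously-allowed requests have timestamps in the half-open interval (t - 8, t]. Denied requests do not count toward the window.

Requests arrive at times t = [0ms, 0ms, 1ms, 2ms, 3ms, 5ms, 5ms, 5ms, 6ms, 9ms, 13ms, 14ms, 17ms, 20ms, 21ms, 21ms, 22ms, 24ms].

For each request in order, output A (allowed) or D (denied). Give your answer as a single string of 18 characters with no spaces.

Answer: AAADDDDDDAAAADADAD

Derivation:
Tracking allowed requests in the window:
  req#1 t=0ms: ALLOW
  req#2 t=0ms: ALLOW
  req#3 t=1ms: ALLOW
  req#4 t=2ms: DENY
  req#5 t=3ms: DENY
  req#6 t=5ms: DENY
  req#7 t=5ms: DENY
  req#8 t=5ms: DENY
  req#9 t=6ms: DENY
  req#10 t=9ms: ALLOW
  req#11 t=13ms: ALLOW
  req#12 t=14ms: ALLOW
  req#13 t=17ms: ALLOW
  req#14 t=20ms: DENY
  req#15 t=21ms: ALLOW
  req#16 t=21ms: DENY
  req#17 t=22ms: ALLOW
  req#18 t=24ms: DENY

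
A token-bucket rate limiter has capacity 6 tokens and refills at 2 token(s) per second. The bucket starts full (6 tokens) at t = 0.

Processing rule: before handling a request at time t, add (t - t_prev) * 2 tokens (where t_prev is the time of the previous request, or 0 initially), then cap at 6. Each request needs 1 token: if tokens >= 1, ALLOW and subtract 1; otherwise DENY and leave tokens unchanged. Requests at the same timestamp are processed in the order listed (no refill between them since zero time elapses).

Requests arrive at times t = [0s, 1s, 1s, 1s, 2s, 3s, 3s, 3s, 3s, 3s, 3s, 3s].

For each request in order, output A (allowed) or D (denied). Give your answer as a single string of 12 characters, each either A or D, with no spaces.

Simulating step by step:
  req#1 t=0s: ALLOW
  req#2 t=1s: ALLOW
  req#3 t=1s: ALLOW
  req#4 t=1s: ALLOW
  req#5 t=2s: ALLOW
  req#6 t=3s: ALLOW
  req#7 t=3s: ALLOW
  req#8 t=3s: ALLOW
  req#9 t=3s: ALLOW
  req#10 t=3s: ALLOW
  req#11 t=3s: ALLOW
  req#12 t=3s: DENY

Answer: AAAAAAAAAAAD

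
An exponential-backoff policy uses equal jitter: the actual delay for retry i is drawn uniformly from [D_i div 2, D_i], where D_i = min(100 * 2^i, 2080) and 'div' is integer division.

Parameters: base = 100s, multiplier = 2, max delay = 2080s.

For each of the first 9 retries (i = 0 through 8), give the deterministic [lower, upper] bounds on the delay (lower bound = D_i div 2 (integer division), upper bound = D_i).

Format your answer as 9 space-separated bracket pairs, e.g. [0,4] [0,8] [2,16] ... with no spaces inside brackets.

Answer: [50,100] [100,200] [200,400] [400,800] [800,1600] [1040,2080] [1040,2080] [1040,2080] [1040,2080]

Derivation:
Computing bounds per retry:
  i=0: D_i=min(100*2^0,2080)=100, bounds=[50,100]
  i=1: D_i=min(100*2^1,2080)=200, bounds=[100,200]
  i=2: D_i=min(100*2^2,2080)=400, bounds=[200,400]
  i=3: D_i=min(100*2^3,2080)=800, bounds=[400,800]
  i=4: D_i=min(100*2^4,2080)=1600, bounds=[800,1600]
  i=5: D_i=min(100*2^5,2080)=2080, bounds=[1040,2080]
  i=6: D_i=min(100*2^6,2080)=2080, bounds=[1040,2080]
  i=7: D_i=min(100*2^7,2080)=2080, bounds=[1040,2080]
  i=8: D_i=min(100*2^8,2080)=2080, bounds=[1040,2080]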